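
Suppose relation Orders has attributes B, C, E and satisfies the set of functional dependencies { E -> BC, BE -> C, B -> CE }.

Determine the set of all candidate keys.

{B}⁺: B→CE adds C, E → {B, C, E}.
{E}⁺: E→BC adds B, C → {B, C, E}.

{B}; {E}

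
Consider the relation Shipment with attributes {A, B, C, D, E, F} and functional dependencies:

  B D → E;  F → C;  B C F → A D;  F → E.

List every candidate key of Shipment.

{B, F}

Attributes B, F never appear on any right-hand side, so every candidate key must contain {B, F}.
{B, F}⁺ = {A, B, C, D, E, F}, which is all of the schema, so {B, F} is the only candidate key.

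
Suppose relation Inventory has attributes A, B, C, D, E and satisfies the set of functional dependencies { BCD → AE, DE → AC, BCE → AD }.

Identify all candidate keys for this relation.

BCD, BCE, BDE

{B, C, D}⁺: BCD→AE adds A, E → {A, B, C, D, E}. Minimal: {C, D}⁺ = {C, D}; {B, D}⁺ = {B, D}; {B, C}⁺ = {B, C} — none reach the full schema.
{B, C, E}⁺: BCE→AD adds A, D → {A, B, C, D, E}. Minimal: {C, E}⁺ = {C, E}; {B, E}⁺ = {B, E}; {B, C}⁺ = {B, C} — none reach the full schema.
{B, D, E}⁺: DE→AC adds A, C → {A, B, C, D, E}. Minimal: {D, E}⁺ = {A, C, D, E}; {B, E}⁺ = {B, E}; {B, D}⁺ = {B, D} — none reach the full schema.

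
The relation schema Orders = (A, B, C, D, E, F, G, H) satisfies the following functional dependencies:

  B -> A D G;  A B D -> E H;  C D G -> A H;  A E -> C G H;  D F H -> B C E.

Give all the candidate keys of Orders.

{B, F}, {D, F, H}, {A, D, E, F}, {C, D, F, G}

Attribute F never appears on the right-hand side of any dependency, so F must belong to every candidate key.
{F}⁺ = {F}, which is not all of the schema, so we must add further attributes.
{B, F}⁺: B→ADG adds A, D, G; ABD→EH adds E, H; AE→CGH adds C → {A, B, C, D, E, F, G, H}. Minimal: {F}⁺ = {F}; {B}⁺ = {A, B, C, D, E, G, H} — none reach the full schema.
{D, F, H}⁺: DFH→BCE adds B, C, E; B→ADG adds A, G → {A, B, C, D, E, F, G, H}. Minimal: {F, H}⁺ = {F, H}; {D, H}⁺ = {D, H}; {D, F}⁺ = {D, F} — none reach the full schema.
{A, D, E, F}⁺: AE→CGH adds C, G, H; DFH→BCE adds B → {A, B, C, D, E, F, G, H}. Minimal: {D, E, F}⁺ = {D, E, F}; {A, E, F}⁺ = {A, C, E, F, G, H}; {A, D, F}⁺ = {A, D, F}; … — none reach the full schema.
{C, D, F, G}⁺: CDG→AH adds A, H; DFH→BCE adds B, E → {A, B, C, D, E, F, G, H}. Minimal: {D, F, G}⁺ = {D, F, G}; {C, F, G}⁺ = {C, F, G}; {C, D, G}⁺ = {A, C, D, G, H}; … — none reach the full schema.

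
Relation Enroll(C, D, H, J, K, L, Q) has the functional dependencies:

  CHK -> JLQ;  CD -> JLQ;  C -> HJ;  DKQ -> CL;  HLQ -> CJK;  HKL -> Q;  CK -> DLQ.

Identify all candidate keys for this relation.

(C, D), (C, K), (C, L, Q), (D, K, Q), (H, K, L), (H, L, Q)

{C, D}⁺: CD→JLQ adds J, L, Q; C→HJ adds H; HLQ→CJK adds K → {C, D, H, J, K, L, Q}.
{C, K}⁺: C→HJ adds H, J; CK→DLQ adds D, L, Q → {C, D, H, J, K, L, Q}.
{C, L, Q}⁺: C→HJ adds H, J; HLQ→CJK adds K; CK→DLQ adds D → {C, D, H, J, K, L, Q}.
{D, K, Q}⁺: DKQ→CL adds C, L; CD→JLQ adds J; C→HJ adds H → {C, D, H, J, K, L, Q}.
{H, K, L}⁺: HKL→Q adds Q; HLQ→CJK adds C, J; CK→DLQ adds D → {C, D, H, J, K, L, Q}.
{H, L, Q}⁺: HLQ→CJK adds C, J, K; CK→DLQ adds D → {C, D, H, J, K, L, Q}.
Any other superkey contains one of these as a subset, so there are no further candidate keys.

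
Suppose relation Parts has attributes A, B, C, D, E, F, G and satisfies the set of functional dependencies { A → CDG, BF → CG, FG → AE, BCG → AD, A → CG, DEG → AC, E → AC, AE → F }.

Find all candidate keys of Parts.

Attribute B never appears on the right-hand side of any dependency, so B must belong to every candidate key.
{B}⁺ = {B}, which is not all of the schema, so we must add further attributes.
{B, E}⁺: E→AC adds A, C; AE→F adds F; A→CDG adds D, G → {A, B, C, D, E, F, G}. Minimal: {E}⁺ = {A, C, D, E, F, G}; {B}⁺ = {B} — none reach the full schema.
{B, F}⁺: BF→CG adds C, G; FG→AE adds A, E; BCG→AD adds D → {A, B, C, D, E, F, G}. Minimal: {F}⁺ = {F}; {B}⁺ = {B} — none reach the full schema.

{B, E}, {B, F}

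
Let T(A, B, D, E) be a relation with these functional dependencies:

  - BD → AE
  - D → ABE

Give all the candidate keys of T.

{D}

Attribute D never appears on the right-hand side of any dependency, so D must belong to every candidate key.
{D}⁺ = {A, B, D, E}, which is all of the schema, so {D} is the only candidate key.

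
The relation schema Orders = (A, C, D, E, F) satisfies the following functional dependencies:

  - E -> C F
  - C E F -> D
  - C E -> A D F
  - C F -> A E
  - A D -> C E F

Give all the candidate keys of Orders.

{E}; {A, D}; {C, F}

{E}⁺: E→CF adds C, F; CEF→D adds D; CE→ADF adds A → {A, C, D, E, F}.
{A, D}⁺: AD→CEF adds C, E, F → {A, C, D, E, F}. Minimal: {D}⁺ = {D}; {A}⁺ = {A} — none reach the full schema.
{C, F}⁺: CF→AE adds A, E; CEF→D adds D → {A, C, D, E, F}. Minimal: {F}⁺ = {F}; {C}⁺ = {C} — none reach the full schema.
Any other superkey contains one of these as a subset, so there are no further candidate keys.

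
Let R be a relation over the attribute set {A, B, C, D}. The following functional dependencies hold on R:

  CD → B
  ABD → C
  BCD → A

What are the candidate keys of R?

CD, ABD

Attribute D never appears on the right-hand side of any dependency, so D must belong to every candidate key.
{D}⁺ = {D}, which is not all of the schema, so we must add further attributes.
{C, D}⁺: CD→B adds B; BCD→A adds A → {A, B, C, D}. Minimal: {D}⁺ = {D}; {C}⁺ = {C} — none reach the full schema.
{A, B, D}⁺: ABD→C adds C → {A, B, C, D}. Minimal: {B, D}⁺ = {B, D}; {A, D}⁺ = {A, D}; {A, B}⁺ = {A, B} — none reach the full schema.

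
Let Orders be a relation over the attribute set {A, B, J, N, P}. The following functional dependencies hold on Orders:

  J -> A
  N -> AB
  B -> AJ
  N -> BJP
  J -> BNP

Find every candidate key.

{B}⁺: B→AJ adds A, J; J→BNP adds N, P → {A, B, J, N, P}.
{J}⁺: J→A adds A; J→BNP adds B, N, P → {A, B, J, N, P}.
{N}⁺: N→AB adds A, B; B→AJ adds J; N→BJP adds P → {A, B, J, N, P}.

B, J, N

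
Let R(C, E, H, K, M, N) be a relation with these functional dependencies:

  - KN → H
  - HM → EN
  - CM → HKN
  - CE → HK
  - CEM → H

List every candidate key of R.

{C, M}

Attributes C, M never appear on any right-hand side, so every candidate key must contain {C, M}.
{C, M}⁺ = {C, E, H, K, M, N}, which is all of the schema, so {C, M} is the only candidate key.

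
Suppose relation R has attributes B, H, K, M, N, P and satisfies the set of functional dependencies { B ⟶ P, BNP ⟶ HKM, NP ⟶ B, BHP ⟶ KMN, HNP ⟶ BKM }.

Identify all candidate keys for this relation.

{B, H}, {B, N}, {N, P}

{B, H}⁺: B→P adds P; BHP→KMN adds K, M, N → {B, H, K, M, N, P}.
{B, N}⁺: B→P adds P; BNP→HKM adds H, K, M → {B, H, K, M, N, P}.
{N, P}⁺: NP→B adds B; BNP→HKM adds H, K, M → {B, H, K, M, N, P}.
Any other superkey contains one of these as a subset, so there are no further candidate keys.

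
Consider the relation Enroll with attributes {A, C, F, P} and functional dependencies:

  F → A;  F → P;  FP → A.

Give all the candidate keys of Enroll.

{C, F}

Attributes C, F never appear on any right-hand side, so every candidate key must contain {C, F}.
{C, F}⁺ = {A, C, F, P}, which is all of the schema, so {C, F} is the only candidate key.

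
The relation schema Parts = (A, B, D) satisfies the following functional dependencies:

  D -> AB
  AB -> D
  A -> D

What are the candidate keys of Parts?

{A}; {D}

{A}⁺: A→D adds D; D→AB adds B → {A, B, D}.
{D}⁺: D→AB adds A, B → {A, B, D}.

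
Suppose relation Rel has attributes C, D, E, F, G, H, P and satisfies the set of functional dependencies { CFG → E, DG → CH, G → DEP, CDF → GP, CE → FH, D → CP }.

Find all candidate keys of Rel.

(G), (D, E), (D, F)

{G}⁺: G→DEP adds D, E, P; D→CP adds C; DG→CH adds H; CE→FH adds F → {C, D, E, F, G, H, P}.
{D, E}⁺: D→CP adds C, P; CE→FH adds F, H; CDF→GP adds G → {C, D, E, F, G, H, P}.
{D, F}⁺: D→CP adds C, P; CDF→GP adds G; CFG→E adds E; DG→CH adds H → {C, D, E, F, G, H, P}.
Any other superkey contains one of these as a subset, so there are no further candidate keys.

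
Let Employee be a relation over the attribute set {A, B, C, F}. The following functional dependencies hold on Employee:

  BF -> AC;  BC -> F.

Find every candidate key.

Attribute B never appears on the right-hand side of any dependency, so B must belong to every candidate key.
{B}⁺ = {B}, which is not all of the schema, so we must add further attributes.
{B, C}⁺: BC→F adds F; BF→AC adds A → {A, B, C, F}. Minimal: {C}⁺ = {C}; {B}⁺ = {B} — none reach the full schema.
{B, F}⁺: BF→AC adds A, C → {A, B, C, F}. Minimal: {F}⁺ = {F}; {B}⁺ = {B} — none reach the full schema.

{B, C}, {B, F}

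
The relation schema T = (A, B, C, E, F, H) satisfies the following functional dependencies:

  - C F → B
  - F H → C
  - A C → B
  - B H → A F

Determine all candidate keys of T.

{B, E, H}⁺: BH→AF adds A, F; FH→C adds C → {A, B, C, E, F, H}. Minimal: {E, H}⁺ = {E, H}; {B, H}⁺ = {A, B, C, F, H}; {B, E}⁺ = {B, E} — none reach the full schema.
{E, F, H}⁺: FH→C adds C; CF→B adds B; BH→AF adds A → {A, B, C, E, F, H}. Minimal: {F, H}⁺ = {A, B, C, F, H}; {E, H}⁺ = {E, H}; {E, F}⁺ = {E, F} — none reach the full schema.
{A, C, E, H}⁺: AC→B adds B; BH→AF adds F → {A, B, C, E, F, H}. Minimal: {C, E, H}⁺ = {C, E, H}; {A, E, H}⁺ = {A, E, H}; {A, C, H}⁺ = {A, B, C, F, H}; … — none reach the full schema.

{B, E, H}; {E, F, H}; {A, C, E, H}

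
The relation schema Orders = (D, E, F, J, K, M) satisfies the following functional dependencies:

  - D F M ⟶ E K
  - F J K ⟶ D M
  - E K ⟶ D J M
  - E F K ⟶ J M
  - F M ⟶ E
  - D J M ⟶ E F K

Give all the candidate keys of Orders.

(E, K), (D, F, M), (D, J, M), (F, J, K), (F, K, M)

{E, K}⁺: EK→DJM adds D, J, M; DJM→EFK adds F → {D, E, F, J, K, M}.
{D, F, M}⁺: DFM→EK adds E, K; EK→DJM adds J → {D, E, F, J, K, M}.
{D, J, M}⁺: DJM→EFK adds E, F, K → {D, E, F, J, K, M}.
{F, J, K}⁺: FJK→DM adds D, M; FM→E adds E → {D, E, F, J, K, M}.
{F, K, M}⁺: FM→E adds E; EK→DJM adds D, J → {D, E, F, J, K, M}.
Any other superkey contains one of these as a subset, so there are no further candidate keys.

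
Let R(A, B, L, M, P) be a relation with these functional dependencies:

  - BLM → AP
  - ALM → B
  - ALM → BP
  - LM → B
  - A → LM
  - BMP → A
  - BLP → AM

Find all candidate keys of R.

{A}⁺: A→LM adds L, M; ALM→B adds B; ALM→BP adds P → {A, B, L, M, P}.
{L, M}⁺: LM→B adds B; BLM→AP adds A, P → {A, B, L, M, P}. Minimal: {M}⁺ = {M}; {L}⁺ = {L} — none reach the full schema.
{B, L, P}⁺: BLP→AM adds A, M → {A, B, L, M, P}. Minimal: {L, P}⁺ = {L, P}; {B, P}⁺ = {B, P}; {B, L}⁺ = {B, L} — none reach the full schema.
{B, M, P}⁺: BMP→A adds A; A→LM adds L → {A, B, L, M, P}. Minimal: {M, P}⁺ = {M, P}; {B, P}⁺ = {B, P}; {B, M}⁺ = {B, M} — none reach the full schema.
Any other superkey contains one of these as a subset, so there are no further candidate keys.

{A}, {L, M}, {B, L, P}, {B, M, P}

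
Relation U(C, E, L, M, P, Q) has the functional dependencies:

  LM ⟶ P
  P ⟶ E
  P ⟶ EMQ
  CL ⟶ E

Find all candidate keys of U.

(C, L, M); (C, L, P)

Attributes C, L never appear on any right-hand side, so every candidate key must contain {C, L}.
{C, L}⁺ = {C, E, L}, which is not all of the schema, so we must add further attributes.
{C, L, M}⁺: LM→P adds P; P→E adds E; P→EMQ adds Q → {C, E, L, M, P, Q}. Minimal: {L, M}⁺ = {E, L, M, P, Q}; {C, M}⁺ = {C, M}; {C, L}⁺ = {C, E, L} — none reach the full schema.
{C, L, P}⁺: P→E adds E; P→EMQ adds M, Q → {C, E, L, M, P, Q}. Minimal: {L, P}⁺ = {E, L, M, P, Q}; {C, P}⁺ = {C, E, M, P, Q}; {C, L}⁺ = {C, E, L} — none reach the full schema.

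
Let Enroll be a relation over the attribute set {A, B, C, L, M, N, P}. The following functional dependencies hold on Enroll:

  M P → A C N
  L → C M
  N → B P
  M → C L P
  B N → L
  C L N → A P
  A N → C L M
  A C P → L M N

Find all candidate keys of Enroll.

L; M; N; ACP

{L}⁺: L→CM adds C, M; M→CLP adds P; MP→ACN adds A, N; N→BP adds B → {A, B, C, L, M, N, P}.
{M}⁺: M→CLP adds C, L, P; MP→ACN adds A, N; N→BP adds B → {A, B, C, L, M, N, P}.
{N}⁺: N→BP adds B, P; BN→L adds L; L→CM adds C, M; CLN→AP adds A → {A, B, C, L, M, N, P}.
{A, C, P}⁺: ACP→LMN adds L, M, N; N→BP adds B → {A, B, C, L, M, N, P}. Minimal: {C, P}⁺ = {C, P}; {A, P}⁺ = {A, P}; {A, C}⁺ = {A, C} — none reach the full schema.
Any other superkey contains one of these as a subset, so there are no further candidate keys.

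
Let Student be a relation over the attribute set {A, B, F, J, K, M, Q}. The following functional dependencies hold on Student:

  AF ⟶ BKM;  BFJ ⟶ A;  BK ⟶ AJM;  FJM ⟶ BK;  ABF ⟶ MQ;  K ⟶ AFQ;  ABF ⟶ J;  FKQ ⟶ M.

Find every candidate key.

{K}⁺: K→AFQ adds A, F, Q; FKQ→M adds M; AF→BKM adds B; BK→AJM adds J → {A, B, F, J, K, M, Q}.
{A, F}⁺: AF→BKM adds B, K, M; BK→AJM adds J; ABF→MQ adds Q → {A, B, F, J, K, M, Q}. Minimal: {F}⁺ = {F}; {A}⁺ = {A} — none reach the full schema.
{B, F, J}⁺: BFJ→A adds A; ABF→MQ adds M, Q; AF→BKM adds K → {A, B, F, J, K, M, Q}. Minimal: {F, J}⁺ = {F, J}; {B, J}⁺ = {B, J}; {B, F}⁺ = {B, F} — none reach the full schema.
{F, J, M}⁺: FJM→BK adds B, K; K→AFQ adds A, Q → {A, B, F, J, K, M, Q}. Minimal: {J, M}⁺ = {J, M}; {F, M}⁺ = {F, M}; {F, J}⁺ = {F, J} — none reach the full schema.

{K}; {A, F}; {B, F, J}; {F, J, M}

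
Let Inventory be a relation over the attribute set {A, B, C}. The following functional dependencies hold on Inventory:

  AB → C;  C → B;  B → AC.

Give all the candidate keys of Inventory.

{B}⁺: B→AC adds A, C → {A, B, C}.
{C}⁺: C→B adds B; B→AC adds A → {A, B, C}.
Any other superkey contains one of these as a subset, so there are no further candidate keys.

B, C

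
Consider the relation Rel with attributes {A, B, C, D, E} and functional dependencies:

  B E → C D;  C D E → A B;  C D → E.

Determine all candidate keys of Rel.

{B, E}; {C, D}

{B, E}⁺: BE→CD adds C, D; CDE→AB adds A → {A, B, C, D, E}. Minimal: {E}⁺ = {E}; {B}⁺ = {B} — none reach the full schema.
{C, D}⁺: CD→E adds E; CDE→AB adds A, B → {A, B, C, D, E}. Minimal: {D}⁺ = {D}; {C}⁺ = {C} — none reach the full schema.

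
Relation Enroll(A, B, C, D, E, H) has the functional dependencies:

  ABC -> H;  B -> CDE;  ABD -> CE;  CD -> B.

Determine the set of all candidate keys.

Attribute A never appears on the right-hand side of any dependency, so A must belong to every candidate key.
{A}⁺ = {A}, which is not all of the schema, so we must add further attributes.
{A, B}⁺: B→CDE adds C, D, E; ABC→H adds H → {A, B, C, D, E, H}. Minimal: {B}⁺ = {B, C, D, E}; {A}⁺ = {A} — none reach the full schema.
{A, C, D}⁺: CD→B adds B; ABC→H adds H; B→CDE adds E → {A, B, C, D, E, H}. Minimal: {C, D}⁺ = {B, C, D, E}; {A, D}⁺ = {A, D}; {A, C}⁺ = {A, C} — none reach the full schema.
Any other superkey contains one of these as a subset, so there are no further candidate keys.

AB, ACD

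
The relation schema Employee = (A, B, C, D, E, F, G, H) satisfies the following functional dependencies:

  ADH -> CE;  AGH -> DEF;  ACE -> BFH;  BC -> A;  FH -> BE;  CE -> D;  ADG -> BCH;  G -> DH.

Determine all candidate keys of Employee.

{A, G}; {B, C, G}; {C, F, G}

Attribute G never appears on the right-hand side of any dependency, so G must belong to every candidate key.
{G}⁺ = {D, G, H}, which is not all of the schema, so we must add further attributes.
{A, G}⁺: G→DH adds D, H; ADH→CE adds C, E; AGH→DEF adds F; ACE→BFH adds B → {A, B, C, D, E, F, G, H}. Minimal: {G}⁺ = {D, G, H}; {A}⁺ = {A} — none reach the full schema.
{B, C, G}⁺: BC→A adds A; G→DH adds D, H; ADH→CE adds E; AGH→DEF adds F → {A, B, C, D, E, F, G, H}. Minimal: {C, G}⁺ = {C, D, G, H}; {B, G}⁺ = {B, D, G, H}; {B, C}⁺ = {A, B, C} — none reach the full schema.
{C, F, G}⁺: G→DH adds D, H; FH→BE adds B, E; BC→A adds A → {A, B, C, D, E, F, G, H}. Minimal: {F, G}⁺ = {B, D, E, F, G, H}; {C, G}⁺ = {C, D, G, H}; {C, F}⁺ = {C, F} — none reach the full schema.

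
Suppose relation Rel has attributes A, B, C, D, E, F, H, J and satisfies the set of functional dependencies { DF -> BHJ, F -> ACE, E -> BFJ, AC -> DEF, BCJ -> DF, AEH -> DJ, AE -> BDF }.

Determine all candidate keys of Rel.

{E}⁺: E→BFJ adds B, F, J; F→ACE adds A, C; AC→DEF adds D; DF→BHJ adds H → {A, B, C, D, E, F, H, J}.
{F}⁺: F→ACE adds A, C, E; E→BFJ adds B, J; AC→DEF adds D; DF→BHJ adds H → {A, B, C, D, E, F, H, J}.
{A, C}⁺: AC→DEF adds D, E, F; AE→BDF adds B; DF→BHJ adds H, J → {A, B, C, D, E, F, H, J}.
{B, C, J}⁺: BCJ→DF adds D, F; DF→BHJ adds H; F→ACE adds A, E → {A, B, C, D, E, F, H, J}.

E; F; AC; BCJ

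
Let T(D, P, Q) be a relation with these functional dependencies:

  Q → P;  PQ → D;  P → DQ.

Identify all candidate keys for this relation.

{P}⁺: P→DQ adds D, Q → {D, P, Q}.
{Q}⁺: Q→P adds P; PQ→D adds D → {D, P, Q}.
Any other superkey contains one of these as a subset, so there are no further candidate keys.

{P}, {Q}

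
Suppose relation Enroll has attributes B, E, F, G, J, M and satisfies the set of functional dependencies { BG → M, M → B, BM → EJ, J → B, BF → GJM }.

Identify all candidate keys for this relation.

Attribute F never appears on the right-hand side of any dependency, so F must belong to every candidate key.
{F}⁺ = {F}, which is not all of the schema, so we must add further attributes.
{B, F}⁺: BF→GJM adds G, J, M; BM→EJ adds E → {B, E, F, G, J, M}.
{F, J}⁺: J→B adds B; BF→GJM adds G, M; BM→EJ adds E → {B, E, F, G, J, M}.
{F, M}⁺: M→B adds B; BM→EJ adds E, J; BF→GJM adds G → {B, E, F, G, J, M}.

BF; FJ; FM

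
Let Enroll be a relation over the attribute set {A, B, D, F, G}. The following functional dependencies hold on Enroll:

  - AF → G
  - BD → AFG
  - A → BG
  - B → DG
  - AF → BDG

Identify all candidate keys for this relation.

{A}⁺: A→BG adds B, G; B→DG adds D; BD→AFG adds F → {A, B, D, F, G}.
{B}⁺: B→DG adds D, G; BD→AFG adds A, F → {A, B, D, F, G}.

{A}; {B}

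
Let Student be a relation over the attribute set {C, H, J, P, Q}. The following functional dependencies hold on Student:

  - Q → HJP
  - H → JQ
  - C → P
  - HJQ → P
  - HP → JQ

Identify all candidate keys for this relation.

CH; CQ

Attribute C never appears on the right-hand side of any dependency, so C must belong to every candidate key.
{C}⁺ = {C, P}, which is not all of the schema, so we must add further attributes.
{C, H}⁺: H→JQ adds J, Q; C→P adds P → {C, H, J, P, Q}. Minimal: {H}⁺ = {H, J, P, Q}; {C}⁺ = {C, P} — none reach the full schema.
{C, Q}⁺: Q→HJP adds H, J, P → {C, H, J, P, Q}. Minimal: {Q}⁺ = {H, J, P, Q}; {C}⁺ = {C, P} — none reach the full schema.
Any other superkey contains one of these as a subset, so there are no further candidate keys.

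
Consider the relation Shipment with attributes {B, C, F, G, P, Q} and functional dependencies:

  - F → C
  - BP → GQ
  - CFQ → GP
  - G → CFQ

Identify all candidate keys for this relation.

{B, G}, {B, P}, {B, F, Q}

Attribute B never appears on the right-hand side of any dependency, so B must belong to every candidate key.
{B}⁺ = {B}, which is not all of the schema, so we must add further attributes.
{B, G}⁺: G→CFQ adds C, F, Q; CFQ→GP adds P → {B, C, F, G, P, Q}.
{B, P}⁺: BP→GQ adds G, Q; G→CFQ adds C, F → {B, C, F, G, P, Q}.
{B, F, Q}⁺: F→C adds C; CFQ→GP adds G, P → {B, C, F, G, P, Q}.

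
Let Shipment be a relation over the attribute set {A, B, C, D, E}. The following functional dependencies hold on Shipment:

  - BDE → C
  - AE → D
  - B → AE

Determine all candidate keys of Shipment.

Attribute B never appears on the right-hand side of any dependency, so B must belong to every candidate key.
{B}⁺ = {A, B, C, D, E}, which is all of the schema, so {B} is the only candidate key.

{B}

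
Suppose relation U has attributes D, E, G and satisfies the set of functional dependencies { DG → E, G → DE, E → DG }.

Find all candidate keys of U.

{E}⁺: E→DG adds D, G → {D, E, G}.
{G}⁺: G→DE adds D, E → {D, E, G}.
Any other superkey contains one of these as a subset, so there are no further candidate keys.

(E), (G)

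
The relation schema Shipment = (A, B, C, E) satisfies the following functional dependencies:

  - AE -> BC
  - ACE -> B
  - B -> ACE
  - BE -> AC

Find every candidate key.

{B}⁺: B→ACE adds A, C, E → {A, B, C, E}.
{A, E}⁺: AE→BC adds B, C → {A, B, C, E}. Minimal: {E}⁺ = {E}; {A}⁺ = {A} — none reach the full schema.

(B); (A, E)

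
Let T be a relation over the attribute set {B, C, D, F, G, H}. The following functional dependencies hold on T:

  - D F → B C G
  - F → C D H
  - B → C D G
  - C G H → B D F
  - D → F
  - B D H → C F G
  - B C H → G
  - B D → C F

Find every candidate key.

{B}⁺: B→CDG adds C, D, G; D→F adds F; F→CDH adds H → {B, C, D, F, G, H}.
{D}⁺: D→F adds F; DF→BCG adds B, C, G; F→CDH adds H → {B, C, D, F, G, H}.
{F}⁺: F→CDH adds C, D, H; DF→BCG adds B, G → {B, C, D, F, G, H}.
{C, G, H}⁺: CGH→BDF adds B, D, F → {B, C, D, F, G, H}.
Any other superkey contains one of these as a subset, so there are no further candidate keys.

(B); (D); (F); (C, G, H)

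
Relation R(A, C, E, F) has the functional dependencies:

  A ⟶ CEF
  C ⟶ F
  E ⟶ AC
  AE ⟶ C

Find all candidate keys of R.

{A}⁺: A→CEF adds C, E, F → {A, C, E, F}.
{E}⁺: E→AC adds A, C; A→CEF adds F → {A, C, E, F}.
Any other superkey contains one of these as a subset, so there are no further candidate keys.

{A}, {E}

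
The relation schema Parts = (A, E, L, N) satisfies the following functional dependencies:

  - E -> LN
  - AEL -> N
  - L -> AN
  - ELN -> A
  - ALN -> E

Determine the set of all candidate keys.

{E}, {L}

{E}⁺: E→LN adds L, N; L→AN adds A → {A, E, L, N}.
{L}⁺: L→AN adds A, N; ALN→E adds E → {A, E, L, N}.
Any other superkey contains one of these as a subset, so there are no further candidate keys.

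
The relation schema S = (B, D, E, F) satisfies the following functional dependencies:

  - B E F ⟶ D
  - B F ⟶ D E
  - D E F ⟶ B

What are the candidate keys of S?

Attribute F never appears on the right-hand side of any dependency, so F must belong to every candidate key.
{F}⁺ = {F}, which is not all of the schema, so we must add further attributes.
{B, F}⁺: BF→DE adds D, E → {B, D, E, F}. Minimal: {F}⁺ = {F}; {B}⁺ = {B} — none reach the full schema.
{D, E, F}⁺: DEF→B adds B → {B, D, E, F}. Minimal: {E, F}⁺ = {E, F}; {D, F}⁺ = {D, F}; {D, E}⁺ = {D, E} — none reach the full schema.
Any other superkey contains one of these as a subset, so there are no further candidate keys.

{B, F}, {D, E, F}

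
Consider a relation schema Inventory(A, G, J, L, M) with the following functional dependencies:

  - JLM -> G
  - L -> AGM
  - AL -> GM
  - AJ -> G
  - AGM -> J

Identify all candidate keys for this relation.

{L}

Attribute L never appears on the right-hand side of any dependency, so L must belong to every candidate key.
{L}⁺ = {A, G, J, L, M}, which is all of the schema, so {L} is the only candidate key.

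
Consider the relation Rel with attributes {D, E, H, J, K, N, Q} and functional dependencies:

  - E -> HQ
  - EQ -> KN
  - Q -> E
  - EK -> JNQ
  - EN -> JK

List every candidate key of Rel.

Attribute D never appears on the right-hand side of any dependency, so D must belong to every candidate key.
{D}⁺ = {D}, which is not all of the schema, so we must add further attributes.
{D, E}⁺: E→HQ adds H, Q; EQ→KN adds K, N; EK→JNQ adds J → {D, E, H, J, K, N, Q}.
{D, Q}⁺: Q→E adds E; E→HQ adds H; EQ→KN adds K, N; EK→JNQ adds J → {D, E, H, J, K, N, Q}.

{D, E}, {D, Q}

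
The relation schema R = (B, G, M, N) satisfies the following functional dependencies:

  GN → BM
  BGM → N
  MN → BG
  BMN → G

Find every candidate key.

{G, N}⁺: GN→BM adds B, M → {B, G, M, N}.
{M, N}⁺: MN→BG adds B, G → {B, G, M, N}.
{B, G, M}⁺: BGM→N adds N → {B, G, M, N}.
Any other superkey contains one of these as a subset, so there are no further candidate keys.

GN, MN, BGM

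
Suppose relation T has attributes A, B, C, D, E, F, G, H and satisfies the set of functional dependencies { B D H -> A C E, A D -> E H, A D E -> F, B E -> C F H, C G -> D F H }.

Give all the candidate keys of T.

{B, C, G}⁺: CG→DFH adds D, F, H; BDH→ACE adds A, E → {A, B, C, D, E, F, G, H}. Minimal: {C, G}⁺ = {C, D, F, G, H}; {B, G}⁺ = {B, G}; {B, C}⁺ = {B, C} — none reach the full schema.
{B, E, G}⁺: BE→CFH adds C, F, H; CG→DFH adds D; BDH→ACE adds A → {A, B, C, D, E, F, G, H}. Minimal: {E, G}⁺ = {E, G}; {B, G}⁺ = {B, G}; {B, E}⁺ = {B, C, E, F, H} — none reach the full schema.
{A, B, D, G}⁺: AD→EH adds E, H; ADE→F adds F; BE→CFH adds C → {A, B, C, D, E, F, G, H}. Minimal: {B, D, G}⁺ = {B, D, G}; {A, D, G}⁺ = {A, D, E, F, G, H}; {A, B, G}⁺ = {A, B, G}; … — none reach the full schema.
{B, D, G, H}⁺: BDH→ACE adds A, C, E; ADE→F adds F → {A, B, C, D, E, F, G, H}. Minimal: {D, G, H}⁺ = {D, G, H}; {B, G, H}⁺ = {B, G, H}; {B, D, H}⁺ = {A, B, C, D, E, F, H}; … — none reach the full schema.
Any other superkey contains one of these as a subset, so there are no further candidate keys.

{B, C, G}, {B, E, G}, {A, B, D, G}, {B, D, G, H}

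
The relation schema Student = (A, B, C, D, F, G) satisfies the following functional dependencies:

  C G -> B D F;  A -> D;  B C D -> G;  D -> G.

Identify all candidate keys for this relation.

{A, C}⁺: A→D adds D; D→G adds G; CG→BDF adds B, F → {A, B, C, D, F, G}.

{A, C}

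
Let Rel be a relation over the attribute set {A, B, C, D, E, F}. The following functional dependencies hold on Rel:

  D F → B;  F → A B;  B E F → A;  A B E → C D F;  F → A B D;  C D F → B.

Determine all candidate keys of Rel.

EF; ABE

Attribute E never appears on the right-hand side of any dependency, so E must belong to every candidate key.
{E}⁺ = {E}, which is not all of the schema, so we must add further attributes.
{E, F}⁺: F→AB adds A, B; ABE→CDF adds C, D → {A, B, C, D, E, F}.
{A, B, E}⁺: ABE→CDF adds C, D, F → {A, B, C, D, E, F}.
Any other superkey contains one of these as a subset, so there are no further candidate keys.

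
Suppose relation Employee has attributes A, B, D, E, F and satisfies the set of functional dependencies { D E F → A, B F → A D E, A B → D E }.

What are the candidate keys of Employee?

{B, F}

Attributes B, F never appear on any right-hand side, so every candidate key must contain {B, F}.
{B, F}⁺ = {A, B, D, E, F}, which is all of the schema, so {B, F} is the only candidate key.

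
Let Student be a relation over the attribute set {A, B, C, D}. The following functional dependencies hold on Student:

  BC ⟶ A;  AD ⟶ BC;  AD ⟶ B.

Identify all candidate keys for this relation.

Attribute D never appears on the right-hand side of any dependency, so D must belong to every candidate key.
{D}⁺ = {D}, which is not all of the schema, so we must add further attributes.
{A, D}⁺: AD→BC adds B, C → {A, B, C, D}. Minimal: {D}⁺ = {D}; {A}⁺ = {A} — none reach the full schema.
{B, C, D}⁺: BC→A adds A → {A, B, C, D}. Minimal: {C, D}⁺ = {C, D}; {B, D}⁺ = {B, D}; {B, C}⁺ = {A, B, C} — none reach the full schema.
Any other superkey contains one of these as a subset, so there are no further candidate keys.

{A, D}, {B, C, D}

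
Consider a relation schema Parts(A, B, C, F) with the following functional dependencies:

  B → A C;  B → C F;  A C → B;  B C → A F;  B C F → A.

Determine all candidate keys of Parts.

{B}, {A, C}

{B}⁺: B→AC adds A, C; B→CF adds F → {A, B, C, F}.
{A, C}⁺: AC→B adds B; BC→AF adds F → {A, B, C, F}. Minimal: {C}⁺ = {C}; {A}⁺ = {A} — none reach the full schema.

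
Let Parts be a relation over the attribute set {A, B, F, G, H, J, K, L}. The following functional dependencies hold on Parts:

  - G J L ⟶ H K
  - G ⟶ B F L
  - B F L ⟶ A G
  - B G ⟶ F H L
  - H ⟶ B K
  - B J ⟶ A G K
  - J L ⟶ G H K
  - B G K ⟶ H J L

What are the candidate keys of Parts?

{G}⁺: G→BFL adds B, F, L; BFL→AG adds A; BG→FHL adds H; H→BK adds K; BGK→HJL adds J → {A, B, F, G, H, J, K, L}.
{B, J}⁺: BJ→AGK adds A, G, K; BGK→HJL adds H, L; G→BFL adds F → {A, B, F, G, H, J, K, L}. Minimal: {J}⁺ = {J}; {B}⁺ = {B} — none reach the full schema.
{H, J}⁺: H→BK adds B, K; BJ→AGK adds A, G; BGK→HJL adds L; G→BFL adds F → {A, B, F, G, H, J, K, L}. Minimal: {J}⁺ = {J}; {H}⁺ = {B, H, K} — none reach the full schema.
{J, L}⁺: JL→GHK adds G, H, K; G→BFL adds B, F; BFL→AG adds A → {A, B, F, G, H, J, K, L}. Minimal: {L}⁺ = {L}; {J}⁺ = {J} — none reach the full schema.
{B, F, L}⁺: BFL→AG adds A, G; BG→FHL adds H; H→BK adds K; BGK→HJL adds J → {A, B, F, G, H, J, K, L}. Minimal: {F, L}⁺ = {F, L}; {B, L}⁺ = {B, L}; {B, F}⁺ = {B, F} — none reach the full schema.
{F, H, L}⁺: H→BK adds B, K; BFL→AG adds A, G; BGK→HJL adds J → {A, B, F, G, H, J, K, L}. Minimal: {H, L}⁺ = {B, H, K, L}; {F, L}⁺ = {F, L}; {F, H}⁺ = {B, F, H, K} — none reach the full schema.
Any other superkey contains one of these as a subset, so there are no further candidate keys.

G, BJ, HJ, JL, BFL, FHL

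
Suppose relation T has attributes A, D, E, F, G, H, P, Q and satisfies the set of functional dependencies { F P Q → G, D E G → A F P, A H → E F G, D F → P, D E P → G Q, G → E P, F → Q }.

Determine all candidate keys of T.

Attributes D, H never appear on any right-hand side, so every candidate key must contain {D, H}.
{D, H}⁺ = {D, H}, which is not all of the schema, so we must add further attributes.
{A, D, H}⁺: AH→EFG adds E, F, G; DF→P adds P; DEP→GQ adds Q → {A, D, E, F, G, H, P, Q}.
{D, F, H}⁺: DF→P adds P; F→Q adds Q; FPQ→G adds G; G→EP adds E; DEG→AFP adds A → {A, D, E, F, G, H, P, Q}.
{D, G, H}⁺: G→EP adds E, P; DEG→AFP adds A, F; DEP→GQ adds Q → {A, D, E, F, G, H, P, Q}.
{D, E, H, P}⁺: DEP→GQ adds G, Q; DEG→AFP adds A, F → {A, D, E, F, G, H, P, Q}.
Any other superkey contains one of these as a subset, so there are no further candidate keys.

{A, D, H}, {D, F, H}, {D, G, H}, {D, E, H, P}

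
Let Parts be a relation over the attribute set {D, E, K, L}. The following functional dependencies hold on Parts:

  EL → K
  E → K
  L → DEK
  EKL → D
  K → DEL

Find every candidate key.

{E}⁺: E→K adds K; K→DEL adds D, L → {D, E, K, L}.
{K}⁺: K→DEL adds D, E, L → {D, E, K, L}.
{L}⁺: L→DEK adds D, E, K → {D, E, K, L}.

E, K, L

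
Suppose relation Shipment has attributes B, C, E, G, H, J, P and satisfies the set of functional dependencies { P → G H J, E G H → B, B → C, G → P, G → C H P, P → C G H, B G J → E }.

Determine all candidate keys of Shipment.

{B, G}⁺: B→C adds C; G→P adds P; G→CHP adds H; P→GHJ adds J; BGJ→E adds E → {B, C, E, G, H, J, P}.
{B, P}⁺: P→GHJ adds G, H, J; B→C adds C; BGJ→E adds E → {B, C, E, G, H, J, P}.
{E, G}⁺: G→P adds P; G→CHP adds C, H; P→GHJ adds J; EGH→B adds B → {B, C, E, G, H, J, P}.
{E, P}⁺: P→GHJ adds G, H, J; EGH→B adds B; B→C adds C → {B, C, E, G, H, J, P}.

{B, G}, {B, P}, {E, G}, {E, P}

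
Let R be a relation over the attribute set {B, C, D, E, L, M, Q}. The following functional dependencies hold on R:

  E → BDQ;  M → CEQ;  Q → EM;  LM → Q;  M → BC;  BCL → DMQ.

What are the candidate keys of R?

(E, L), (L, M), (L, Q), (B, C, L)

Attribute L never appears on the right-hand side of any dependency, so L must belong to every candidate key.
{L}⁺ = {L}, which is not all of the schema, so we must add further attributes.
{E, L}⁺: E→BDQ adds B, D, Q; Q→EM adds M; M→BC adds C → {B, C, D, E, L, M, Q}.
{L, M}⁺: M→CEQ adds C, E, Q; M→BC adds B; BCL→DMQ adds D → {B, C, D, E, L, M, Q}.
{L, Q}⁺: Q→EM adds E, M; M→BC adds B, C; BCL→DMQ adds D → {B, C, D, E, L, M, Q}.
{B, C, L}⁺: BCL→DMQ adds D, M, Q; M→CEQ adds E → {B, C, D, E, L, M, Q}.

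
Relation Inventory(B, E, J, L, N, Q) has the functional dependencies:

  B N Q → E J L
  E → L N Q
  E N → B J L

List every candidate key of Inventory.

{E}⁺: E→LNQ adds L, N, Q; EN→BJL adds B, J → {B, E, J, L, N, Q}.
{B, N, Q}⁺: BNQ→EJL adds E, J, L → {B, E, J, L, N, Q}.

(E), (B, N, Q)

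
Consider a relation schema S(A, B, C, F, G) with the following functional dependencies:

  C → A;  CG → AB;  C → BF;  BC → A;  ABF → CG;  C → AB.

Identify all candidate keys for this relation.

{C}⁺: C→A adds A; C→BF adds B, F; ABF→CG adds G → {A, B, C, F, G}.
{A, B, F}⁺: ABF→CG adds C, G → {A, B, C, F, G}. Minimal: {B, F}⁺ = {B, F}; {A, F}⁺ = {A, F}; {A, B}⁺ = {A, B} — none reach the full schema.
Any other superkey contains one of these as a subset, so there are no further candidate keys.

(C), (A, B, F)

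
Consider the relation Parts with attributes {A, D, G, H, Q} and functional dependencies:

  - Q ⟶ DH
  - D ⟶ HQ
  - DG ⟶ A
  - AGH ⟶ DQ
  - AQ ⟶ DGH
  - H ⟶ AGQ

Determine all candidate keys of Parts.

{D}⁺: D→HQ adds H, Q; H→AGQ adds A, G → {A, D, G, H, Q}.
{H}⁺: H→AGQ adds A, G, Q; Q→DH adds D → {A, D, G, H, Q}.
{Q}⁺: Q→DH adds D, H; H→AGQ adds A, G → {A, D, G, H, Q}.
Any other superkey contains one of these as a subset, so there are no further candidate keys.

(D), (H), (Q)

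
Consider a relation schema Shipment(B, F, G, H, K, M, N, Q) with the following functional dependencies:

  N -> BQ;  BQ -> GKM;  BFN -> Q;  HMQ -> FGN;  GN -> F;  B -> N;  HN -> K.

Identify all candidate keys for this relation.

(B, H), (H, N), (H, M, Q)

Attribute H never appears on the right-hand side of any dependency, so H must belong to every candidate key.
{H}⁺ = {H}, which is not all of the schema, so we must add further attributes.
{B, H}⁺: B→N adds N; HN→K adds K; N→BQ adds Q; BQ→GKM adds G, M; HMQ→FGN adds F → {B, F, G, H, K, M, N, Q}.
{H, N}⁺: N→BQ adds B, Q; BQ→GKM adds G, K, M; HMQ→FGN adds F → {B, F, G, H, K, M, N, Q}.
{H, M, Q}⁺: HMQ→FGN adds F, G, N; HN→K adds K; N→BQ adds B → {B, F, G, H, K, M, N, Q}.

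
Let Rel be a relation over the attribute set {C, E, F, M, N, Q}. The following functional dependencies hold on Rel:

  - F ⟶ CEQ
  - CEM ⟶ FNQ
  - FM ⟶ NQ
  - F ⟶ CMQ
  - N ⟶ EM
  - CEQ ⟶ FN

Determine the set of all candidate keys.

(F); (C, N); (C, E, M); (C, E, Q)

{F}⁺: F→CEQ adds C, E, Q; F→CMQ adds M; CEQ→FN adds N → {C, E, F, M, N, Q}.
{C, N}⁺: N→EM adds E, M; CEM→FNQ adds F, Q → {C, E, F, M, N, Q}. Minimal: {N}⁺ = {E, M, N}; {C}⁺ = {C} — none reach the full schema.
{C, E, M}⁺: CEM→FNQ adds F, N, Q → {C, E, F, M, N, Q}. Minimal: {E, M}⁺ = {E, M}; {C, M}⁺ = {C, M}; {C, E}⁺ = {C, E} — none reach the full schema.
{C, E, Q}⁺: CEQ→FN adds F, N; F→CMQ adds M → {C, E, F, M, N, Q}. Minimal: {E, Q}⁺ = {E, Q}; {C, Q}⁺ = {C, Q}; {C, E}⁺ = {C, E} — none reach the full schema.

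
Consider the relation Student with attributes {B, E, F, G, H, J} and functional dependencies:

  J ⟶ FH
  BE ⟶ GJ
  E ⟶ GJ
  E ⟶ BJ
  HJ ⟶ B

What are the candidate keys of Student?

Attribute E never appears on the right-hand side of any dependency, so E must belong to every candidate key.
{E}⁺ = {B, E, F, G, H, J}, which is all of the schema, so {E} is the only candidate key.

{E}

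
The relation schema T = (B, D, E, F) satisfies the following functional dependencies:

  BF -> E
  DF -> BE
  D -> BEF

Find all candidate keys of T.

Attribute D never appears on the right-hand side of any dependency, so D must belong to every candidate key.
{D}⁺ = {B, D, E, F}, which is all of the schema, so {D} is the only candidate key.

(D)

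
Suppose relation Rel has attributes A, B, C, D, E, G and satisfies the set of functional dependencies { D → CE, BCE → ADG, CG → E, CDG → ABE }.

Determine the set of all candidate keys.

{B, D}; {D, G}; {B, C, E}; {B, C, G}

{B, D}⁺: D→CE adds C, E; BCE→ADG adds A, G → {A, B, C, D, E, G}. Minimal: {D}⁺ = {C, D, E}; {B}⁺ = {B} — none reach the full schema.
{D, G}⁺: D→CE adds C, E; CDG→ABE adds A, B → {A, B, C, D, E, G}. Minimal: {G}⁺ = {G}; {D}⁺ = {C, D, E} — none reach the full schema.
{B, C, E}⁺: BCE→ADG adds A, D, G → {A, B, C, D, E, G}. Minimal: {C, E}⁺ = {C, E}; {B, E}⁺ = {B, E}; {B, C}⁺ = {B, C} — none reach the full schema.
{B, C, G}⁺: CG→E adds E; BCE→ADG adds A, D → {A, B, C, D, E, G}. Minimal: {C, G}⁺ = {C, E, G}; {B, G}⁺ = {B, G}; {B, C}⁺ = {B, C} — none reach the full schema.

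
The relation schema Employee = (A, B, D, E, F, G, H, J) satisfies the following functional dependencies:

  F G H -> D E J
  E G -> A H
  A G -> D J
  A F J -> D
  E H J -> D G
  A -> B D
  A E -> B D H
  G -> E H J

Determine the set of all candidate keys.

FG; AEFJ; EFHJ

Attribute F never appears on the right-hand side of any dependency, so F must belong to every candidate key.
{F}⁺ = {F}, which is not all of the schema, so we must add further attributes.
{F, G}⁺: G→EHJ adds E, H, J; FGH→DEJ adds D; EG→AH adds A; A→BD adds B → {A, B, D, E, F, G, H, J}.
{A, E, F, J}⁺: AFJ→D adds D; A→BD adds B; AE→BDH adds H; EHJ→DG adds G → {A, B, D, E, F, G, H, J}.
{E, F, H, J}⁺: EHJ→DG adds D, G; EG→AH adds A; A→BD adds B → {A, B, D, E, F, G, H, J}.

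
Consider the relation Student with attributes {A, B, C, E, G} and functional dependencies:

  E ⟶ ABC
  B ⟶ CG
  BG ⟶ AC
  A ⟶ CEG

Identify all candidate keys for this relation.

{A}⁺: A→CEG adds C, E, G; E→ABC adds B → {A, B, C, E, G}.
{B}⁺: B→CG adds C, G; BG→AC adds A; A→CEG adds E → {A, B, C, E, G}.
{E}⁺: E→ABC adds A, B, C; B→CG adds G → {A, B, C, E, G}.
Any other superkey contains one of these as a subset, so there are no further candidate keys.

(A), (B), (E)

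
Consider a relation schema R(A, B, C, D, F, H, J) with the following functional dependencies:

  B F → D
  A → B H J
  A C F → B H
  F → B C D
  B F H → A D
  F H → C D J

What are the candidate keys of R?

{A, F}, {F, H}

{A, F}⁺: A→BHJ adds B, H, J; F→BCD adds C, D → {A, B, C, D, F, H, J}. Minimal: {F}⁺ = {B, C, D, F}; {A}⁺ = {A, B, H, J} — none reach the full schema.
{F, H}⁺: F→BCD adds B, C, D; BFH→AD adds A; FH→CDJ adds J → {A, B, C, D, F, H, J}. Minimal: {H}⁺ = {H}; {F}⁺ = {B, C, D, F} — none reach the full schema.
Any other superkey contains one of these as a subset, so there are no further candidate keys.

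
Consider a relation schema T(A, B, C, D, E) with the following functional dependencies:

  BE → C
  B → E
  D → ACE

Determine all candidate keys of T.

Attributes B, D never appear on any right-hand side, so every candidate key must contain {B, D}.
{B, D}⁺ = {A, B, C, D, E}, which is all of the schema, so {B, D} is the only candidate key.

{B, D}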